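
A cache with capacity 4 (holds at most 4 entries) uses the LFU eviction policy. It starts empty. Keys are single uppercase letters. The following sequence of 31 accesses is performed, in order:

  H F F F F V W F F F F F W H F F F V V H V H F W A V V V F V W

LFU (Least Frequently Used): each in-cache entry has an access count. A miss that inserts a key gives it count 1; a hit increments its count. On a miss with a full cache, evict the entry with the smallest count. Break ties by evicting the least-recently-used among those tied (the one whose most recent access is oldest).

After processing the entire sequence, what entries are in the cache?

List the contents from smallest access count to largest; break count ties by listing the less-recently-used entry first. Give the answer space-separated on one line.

LFU simulation (capacity=4):
  1. access H: MISS. Cache: [H(c=1)]
  2. access F: MISS. Cache: [H(c=1) F(c=1)]
  3. access F: HIT, count now 2. Cache: [H(c=1) F(c=2)]
  4. access F: HIT, count now 3. Cache: [H(c=1) F(c=3)]
  5. access F: HIT, count now 4. Cache: [H(c=1) F(c=4)]
  6. access V: MISS. Cache: [H(c=1) V(c=1) F(c=4)]
  7. access W: MISS. Cache: [H(c=1) V(c=1) W(c=1) F(c=4)]
  8. access F: HIT, count now 5. Cache: [H(c=1) V(c=1) W(c=1) F(c=5)]
  9. access F: HIT, count now 6. Cache: [H(c=1) V(c=1) W(c=1) F(c=6)]
  10. access F: HIT, count now 7. Cache: [H(c=1) V(c=1) W(c=1) F(c=7)]
  11. access F: HIT, count now 8. Cache: [H(c=1) V(c=1) W(c=1) F(c=8)]
  12. access F: HIT, count now 9. Cache: [H(c=1) V(c=1) W(c=1) F(c=9)]
  13. access W: HIT, count now 2. Cache: [H(c=1) V(c=1) W(c=2) F(c=9)]
  14. access H: HIT, count now 2. Cache: [V(c=1) W(c=2) H(c=2) F(c=9)]
  15. access F: HIT, count now 10. Cache: [V(c=1) W(c=2) H(c=2) F(c=10)]
  16. access F: HIT, count now 11. Cache: [V(c=1) W(c=2) H(c=2) F(c=11)]
  17. access F: HIT, count now 12. Cache: [V(c=1) W(c=2) H(c=2) F(c=12)]
  18. access V: HIT, count now 2. Cache: [W(c=2) H(c=2) V(c=2) F(c=12)]
  19. access V: HIT, count now 3. Cache: [W(c=2) H(c=2) V(c=3) F(c=12)]
  20. access H: HIT, count now 3. Cache: [W(c=2) V(c=3) H(c=3) F(c=12)]
  21. access V: HIT, count now 4. Cache: [W(c=2) H(c=3) V(c=4) F(c=12)]
  22. access H: HIT, count now 4. Cache: [W(c=2) V(c=4) H(c=4) F(c=12)]
  23. access F: HIT, count now 13. Cache: [W(c=2) V(c=4) H(c=4) F(c=13)]
  24. access W: HIT, count now 3. Cache: [W(c=3) V(c=4) H(c=4) F(c=13)]
  25. access A: MISS, evict W(c=3). Cache: [A(c=1) V(c=4) H(c=4) F(c=13)]
  26. access V: HIT, count now 5. Cache: [A(c=1) H(c=4) V(c=5) F(c=13)]
  27. access V: HIT, count now 6. Cache: [A(c=1) H(c=4) V(c=6) F(c=13)]
  28. access V: HIT, count now 7. Cache: [A(c=1) H(c=4) V(c=7) F(c=13)]
  29. access F: HIT, count now 14. Cache: [A(c=1) H(c=4) V(c=7) F(c=14)]
  30. access V: HIT, count now 8. Cache: [A(c=1) H(c=4) V(c=8) F(c=14)]
  31. access W: MISS, evict A(c=1). Cache: [W(c=1) H(c=4) V(c=8) F(c=14)]
Total: 25 hits, 6 misses, 2 evictions

Answer: W H V F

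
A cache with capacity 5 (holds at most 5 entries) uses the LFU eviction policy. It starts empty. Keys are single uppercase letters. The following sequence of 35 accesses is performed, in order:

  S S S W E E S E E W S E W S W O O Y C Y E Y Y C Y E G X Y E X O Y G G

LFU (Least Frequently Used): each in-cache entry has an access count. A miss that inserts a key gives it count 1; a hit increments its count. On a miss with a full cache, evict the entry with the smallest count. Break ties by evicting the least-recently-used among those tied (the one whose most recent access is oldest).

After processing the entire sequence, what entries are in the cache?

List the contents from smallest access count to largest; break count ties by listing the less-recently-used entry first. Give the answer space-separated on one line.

LFU simulation (capacity=5):
  1. access S: MISS. Cache: [S(c=1)]
  2. access S: HIT, count now 2. Cache: [S(c=2)]
  3. access S: HIT, count now 3. Cache: [S(c=3)]
  4. access W: MISS. Cache: [W(c=1) S(c=3)]
  5. access E: MISS. Cache: [W(c=1) E(c=1) S(c=3)]
  6. access E: HIT, count now 2. Cache: [W(c=1) E(c=2) S(c=3)]
  7. access S: HIT, count now 4. Cache: [W(c=1) E(c=2) S(c=4)]
  8. access E: HIT, count now 3. Cache: [W(c=1) E(c=3) S(c=4)]
  9. access E: HIT, count now 4. Cache: [W(c=1) S(c=4) E(c=4)]
  10. access W: HIT, count now 2. Cache: [W(c=2) S(c=4) E(c=4)]
  11. access S: HIT, count now 5. Cache: [W(c=2) E(c=4) S(c=5)]
  12. access E: HIT, count now 5. Cache: [W(c=2) S(c=5) E(c=5)]
  13. access W: HIT, count now 3. Cache: [W(c=3) S(c=5) E(c=5)]
  14. access S: HIT, count now 6. Cache: [W(c=3) E(c=5) S(c=6)]
  15. access W: HIT, count now 4. Cache: [W(c=4) E(c=5) S(c=6)]
  16. access O: MISS. Cache: [O(c=1) W(c=4) E(c=5) S(c=6)]
  17. access O: HIT, count now 2. Cache: [O(c=2) W(c=4) E(c=5) S(c=6)]
  18. access Y: MISS. Cache: [Y(c=1) O(c=2) W(c=4) E(c=5) S(c=6)]
  19. access C: MISS, evict Y(c=1). Cache: [C(c=1) O(c=2) W(c=4) E(c=5) S(c=6)]
  20. access Y: MISS, evict C(c=1). Cache: [Y(c=1) O(c=2) W(c=4) E(c=5) S(c=6)]
  21. access E: HIT, count now 6. Cache: [Y(c=1) O(c=2) W(c=4) S(c=6) E(c=6)]
  22. access Y: HIT, count now 2. Cache: [O(c=2) Y(c=2) W(c=4) S(c=6) E(c=6)]
  23. access Y: HIT, count now 3. Cache: [O(c=2) Y(c=3) W(c=4) S(c=6) E(c=6)]
  24. access C: MISS, evict O(c=2). Cache: [C(c=1) Y(c=3) W(c=4) S(c=6) E(c=6)]
  25. access Y: HIT, count now 4. Cache: [C(c=1) W(c=4) Y(c=4) S(c=6) E(c=6)]
  26. access E: HIT, count now 7. Cache: [C(c=1) W(c=4) Y(c=4) S(c=6) E(c=7)]
  27. access G: MISS, evict C(c=1). Cache: [G(c=1) W(c=4) Y(c=4) S(c=6) E(c=7)]
  28. access X: MISS, evict G(c=1). Cache: [X(c=1) W(c=4) Y(c=4) S(c=6) E(c=7)]
  29. access Y: HIT, count now 5. Cache: [X(c=1) W(c=4) Y(c=5) S(c=6) E(c=7)]
  30. access E: HIT, count now 8. Cache: [X(c=1) W(c=4) Y(c=5) S(c=6) E(c=8)]
  31. access X: HIT, count now 2. Cache: [X(c=2) W(c=4) Y(c=5) S(c=6) E(c=8)]
  32. access O: MISS, evict X(c=2). Cache: [O(c=1) W(c=4) Y(c=5) S(c=6) E(c=8)]
  33. access Y: HIT, count now 6. Cache: [O(c=1) W(c=4) S(c=6) Y(c=6) E(c=8)]
  34. access G: MISS, evict O(c=1). Cache: [G(c=1) W(c=4) S(c=6) Y(c=6) E(c=8)]
  35. access G: HIT, count now 2. Cache: [G(c=2) W(c=4) S(c=6) Y(c=6) E(c=8)]
Total: 23 hits, 12 misses, 7 evictions

Answer: G W S Y E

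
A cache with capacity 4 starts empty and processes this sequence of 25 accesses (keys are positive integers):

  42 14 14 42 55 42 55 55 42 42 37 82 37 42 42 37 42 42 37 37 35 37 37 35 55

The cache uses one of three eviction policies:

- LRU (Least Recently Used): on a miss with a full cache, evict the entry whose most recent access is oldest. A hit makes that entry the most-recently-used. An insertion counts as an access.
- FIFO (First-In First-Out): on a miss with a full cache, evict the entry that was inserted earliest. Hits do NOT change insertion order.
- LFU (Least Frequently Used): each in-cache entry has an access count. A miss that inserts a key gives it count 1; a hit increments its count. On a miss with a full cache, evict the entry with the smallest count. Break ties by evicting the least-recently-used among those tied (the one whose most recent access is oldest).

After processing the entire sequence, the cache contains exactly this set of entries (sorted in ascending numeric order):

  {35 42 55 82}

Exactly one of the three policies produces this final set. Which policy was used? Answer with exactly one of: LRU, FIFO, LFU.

Simulating under each policy and comparing final sets:
  LRU: final set = {35 37 42 55} -> differs
  FIFO: final set = {35 42 55 82} -> MATCHES target
  LFU: final set = {35 37 42 55} -> differs
Only FIFO produces the target set.

Answer: FIFO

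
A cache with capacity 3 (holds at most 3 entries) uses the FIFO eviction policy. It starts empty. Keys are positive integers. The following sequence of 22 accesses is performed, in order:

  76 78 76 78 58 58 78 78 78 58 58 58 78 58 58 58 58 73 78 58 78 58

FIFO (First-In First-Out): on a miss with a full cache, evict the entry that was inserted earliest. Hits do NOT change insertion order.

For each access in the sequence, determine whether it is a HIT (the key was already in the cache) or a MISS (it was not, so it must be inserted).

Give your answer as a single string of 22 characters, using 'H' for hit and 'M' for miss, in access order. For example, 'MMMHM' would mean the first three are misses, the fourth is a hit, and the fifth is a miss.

FIFO simulation (capacity=3):
  1. access 76: MISS. Cache (old->new): [76]
  2. access 78: MISS. Cache (old->new): [76 78]
  3. access 76: HIT. Cache (old->new): [76 78]
  4. access 78: HIT. Cache (old->new): [76 78]
  5. access 58: MISS. Cache (old->new): [76 78 58]
  6. access 58: HIT. Cache (old->new): [76 78 58]
  7. access 78: HIT. Cache (old->new): [76 78 58]
  8. access 78: HIT. Cache (old->new): [76 78 58]
  9. access 78: HIT. Cache (old->new): [76 78 58]
  10. access 58: HIT. Cache (old->new): [76 78 58]
  11. access 58: HIT. Cache (old->new): [76 78 58]
  12. access 58: HIT. Cache (old->new): [76 78 58]
  13. access 78: HIT. Cache (old->new): [76 78 58]
  14. access 58: HIT. Cache (old->new): [76 78 58]
  15. access 58: HIT. Cache (old->new): [76 78 58]
  16. access 58: HIT. Cache (old->new): [76 78 58]
  17. access 58: HIT. Cache (old->new): [76 78 58]
  18. access 73: MISS, evict 76. Cache (old->new): [78 58 73]
  19. access 78: HIT. Cache (old->new): [78 58 73]
  20. access 58: HIT. Cache (old->new): [78 58 73]
  21. access 78: HIT. Cache (old->new): [78 58 73]
  22. access 58: HIT. Cache (old->new): [78 58 73]
Total: 18 hits, 4 misses, 1 evictions

Answer: MMHHMHHHHHHHHHHHHMHHHH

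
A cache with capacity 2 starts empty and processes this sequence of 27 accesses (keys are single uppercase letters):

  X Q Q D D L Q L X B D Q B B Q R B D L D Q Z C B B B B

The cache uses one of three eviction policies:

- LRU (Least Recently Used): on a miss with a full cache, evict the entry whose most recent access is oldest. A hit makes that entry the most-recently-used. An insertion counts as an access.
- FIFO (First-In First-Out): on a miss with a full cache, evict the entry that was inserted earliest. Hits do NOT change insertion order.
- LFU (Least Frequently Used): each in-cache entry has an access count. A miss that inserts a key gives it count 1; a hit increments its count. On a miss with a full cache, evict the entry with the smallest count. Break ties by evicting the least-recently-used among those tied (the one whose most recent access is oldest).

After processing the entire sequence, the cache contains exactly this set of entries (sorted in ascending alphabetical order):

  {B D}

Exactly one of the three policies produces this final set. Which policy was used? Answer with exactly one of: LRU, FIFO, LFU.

Answer: LFU

Derivation:
Simulating under each policy and comparing final sets:
  LRU: final set = {B C} -> differs
  FIFO: final set = {B C} -> differs
  LFU: final set = {B D} -> MATCHES target
Only LFU produces the target set.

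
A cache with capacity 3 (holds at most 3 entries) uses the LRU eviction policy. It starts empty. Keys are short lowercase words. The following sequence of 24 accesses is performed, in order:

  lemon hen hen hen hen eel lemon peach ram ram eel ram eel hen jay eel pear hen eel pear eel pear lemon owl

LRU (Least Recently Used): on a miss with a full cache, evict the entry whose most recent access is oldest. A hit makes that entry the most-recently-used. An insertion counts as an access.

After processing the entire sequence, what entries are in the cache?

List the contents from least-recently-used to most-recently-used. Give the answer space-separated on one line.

LRU simulation (capacity=3):
  1. access lemon: MISS. Cache (LRU->MRU): [lemon]
  2. access hen: MISS. Cache (LRU->MRU): [lemon hen]
  3. access hen: HIT. Cache (LRU->MRU): [lemon hen]
  4. access hen: HIT. Cache (LRU->MRU): [lemon hen]
  5. access hen: HIT. Cache (LRU->MRU): [lemon hen]
  6. access eel: MISS. Cache (LRU->MRU): [lemon hen eel]
  7. access lemon: HIT. Cache (LRU->MRU): [hen eel lemon]
  8. access peach: MISS, evict hen. Cache (LRU->MRU): [eel lemon peach]
  9. access ram: MISS, evict eel. Cache (LRU->MRU): [lemon peach ram]
  10. access ram: HIT. Cache (LRU->MRU): [lemon peach ram]
  11. access eel: MISS, evict lemon. Cache (LRU->MRU): [peach ram eel]
  12. access ram: HIT. Cache (LRU->MRU): [peach eel ram]
  13. access eel: HIT. Cache (LRU->MRU): [peach ram eel]
  14. access hen: MISS, evict peach. Cache (LRU->MRU): [ram eel hen]
  15. access jay: MISS, evict ram. Cache (LRU->MRU): [eel hen jay]
  16. access eel: HIT. Cache (LRU->MRU): [hen jay eel]
  17. access pear: MISS, evict hen. Cache (LRU->MRU): [jay eel pear]
  18. access hen: MISS, evict jay. Cache (LRU->MRU): [eel pear hen]
  19. access eel: HIT. Cache (LRU->MRU): [pear hen eel]
  20. access pear: HIT. Cache (LRU->MRU): [hen eel pear]
  21. access eel: HIT. Cache (LRU->MRU): [hen pear eel]
  22. access pear: HIT. Cache (LRU->MRU): [hen eel pear]
  23. access lemon: MISS, evict hen. Cache (LRU->MRU): [eel pear lemon]
  24. access owl: MISS, evict eel. Cache (LRU->MRU): [pear lemon owl]
Total: 12 hits, 12 misses, 9 evictions

Answer: pear lemon owl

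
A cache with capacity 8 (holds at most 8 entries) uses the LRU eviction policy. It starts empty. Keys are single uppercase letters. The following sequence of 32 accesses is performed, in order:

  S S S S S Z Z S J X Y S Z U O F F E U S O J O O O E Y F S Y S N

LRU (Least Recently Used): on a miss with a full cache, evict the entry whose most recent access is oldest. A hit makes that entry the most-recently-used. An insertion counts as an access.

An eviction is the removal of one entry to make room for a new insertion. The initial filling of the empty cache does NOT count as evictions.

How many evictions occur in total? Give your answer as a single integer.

LRU simulation (capacity=8):
  1. access S: MISS. Cache (LRU->MRU): [S]
  2. access S: HIT. Cache (LRU->MRU): [S]
  3. access S: HIT. Cache (LRU->MRU): [S]
  4. access S: HIT. Cache (LRU->MRU): [S]
  5. access S: HIT. Cache (LRU->MRU): [S]
  6. access Z: MISS. Cache (LRU->MRU): [S Z]
  7. access Z: HIT. Cache (LRU->MRU): [S Z]
  8. access S: HIT. Cache (LRU->MRU): [Z S]
  9. access J: MISS. Cache (LRU->MRU): [Z S J]
  10. access X: MISS. Cache (LRU->MRU): [Z S J X]
  11. access Y: MISS. Cache (LRU->MRU): [Z S J X Y]
  12. access S: HIT. Cache (LRU->MRU): [Z J X Y S]
  13. access Z: HIT. Cache (LRU->MRU): [J X Y S Z]
  14. access U: MISS. Cache (LRU->MRU): [J X Y S Z U]
  15. access O: MISS. Cache (LRU->MRU): [J X Y S Z U O]
  16. access F: MISS. Cache (LRU->MRU): [J X Y S Z U O F]
  17. access F: HIT. Cache (LRU->MRU): [J X Y S Z U O F]
  18. access E: MISS, evict J. Cache (LRU->MRU): [X Y S Z U O F E]
  19. access U: HIT. Cache (LRU->MRU): [X Y S Z O F E U]
  20. access S: HIT. Cache (LRU->MRU): [X Y Z O F E U S]
  21. access O: HIT. Cache (LRU->MRU): [X Y Z F E U S O]
  22. access J: MISS, evict X. Cache (LRU->MRU): [Y Z F E U S O J]
  23. access O: HIT. Cache (LRU->MRU): [Y Z F E U S J O]
  24. access O: HIT. Cache (LRU->MRU): [Y Z F E U S J O]
  25. access O: HIT. Cache (LRU->MRU): [Y Z F E U S J O]
  26. access E: HIT. Cache (LRU->MRU): [Y Z F U S J O E]
  27. access Y: HIT. Cache (LRU->MRU): [Z F U S J O E Y]
  28. access F: HIT. Cache (LRU->MRU): [Z U S J O E Y F]
  29. access S: HIT. Cache (LRU->MRU): [Z U J O E Y F S]
  30. access Y: HIT. Cache (LRU->MRU): [Z U J O E F S Y]
  31. access S: HIT. Cache (LRU->MRU): [Z U J O E F Y S]
  32. access N: MISS, evict Z. Cache (LRU->MRU): [U J O E F Y S N]
Total: 21 hits, 11 misses, 3 evictions

Answer: 3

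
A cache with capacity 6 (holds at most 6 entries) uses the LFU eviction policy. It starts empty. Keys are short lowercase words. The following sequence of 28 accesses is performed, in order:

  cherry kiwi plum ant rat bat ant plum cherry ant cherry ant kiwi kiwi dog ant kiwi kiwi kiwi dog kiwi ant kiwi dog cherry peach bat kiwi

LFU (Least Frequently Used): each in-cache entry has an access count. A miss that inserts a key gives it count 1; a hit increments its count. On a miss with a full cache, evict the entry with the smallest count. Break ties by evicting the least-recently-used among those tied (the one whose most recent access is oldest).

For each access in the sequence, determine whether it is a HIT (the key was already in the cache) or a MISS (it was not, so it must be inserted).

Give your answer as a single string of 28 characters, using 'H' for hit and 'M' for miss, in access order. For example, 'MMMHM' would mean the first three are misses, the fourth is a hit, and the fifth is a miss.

Answer: MMMMMMHHHHHHHHMHHHHHHHHHHMMH

Derivation:
LFU simulation (capacity=6):
  1. access cherry: MISS. Cache: [cherry(c=1)]
  2. access kiwi: MISS. Cache: [cherry(c=1) kiwi(c=1)]
  3. access plum: MISS. Cache: [cherry(c=1) kiwi(c=1) plum(c=1)]
  4. access ant: MISS. Cache: [cherry(c=1) kiwi(c=1) plum(c=1) ant(c=1)]
  5. access rat: MISS. Cache: [cherry(c=1) kiwi(c=1) plum(c=1) ant(c=1) rat(c=1)]
  6. access bat: MISS. Cache: [cherry(c=1) kiwi(c=1) plum(c=1) ant(c=1) rat(c=1) bat(c=1)]
  7. access ant: HIT, count now 2. Cache: [cherry(c=1) kiwi(c=1) plum(c=1) rat(c=1) bat(c=1) ant(c=2)]
  8. access plum: HIT, count now 2. Cache: [cherry(c=1) kiwi(c=1) rat(c=1) bat(c=1) ant(c=2) plum(c=2)]
  9. access cherry: HIT, count now 2. Cache: [kiwi(c=1) rat(c=1) bat(c=1) ant(c=2) plum(c=2) cherry(c=2)]
  10. access ant: HIT, count now 3. Cache: [kiwi(c=1) rat(c=1) bat(c=1) plum(c=2) cherry(c=2) ant(c=3)]
  11. access cherry: HIT, count now 3. Cache: [kiwi(c=1) rat(c=1) bat(c=1) plum(c=2) ant(c=3) cherry(c=3)]
  12. access ant: HIT, count now 4. Cache: [kiwi(c=1) rat(c=1) bat(c=1) plum(c=2) cherry(c=3) ant(c=4)]
  13. access kiwi: HIT, count now 2. Cache: [rat(c=1) bat(c=1) plum(c=2) kiwi(c=2) cherry(c=3) ant(c=4)]
  14. access kiwi: HIT, count now 3. Cache: [rat(c=1) bat(c=1) plum(c=2) cherry(c=3) kiwi(c=3) ant(c=4)]
  15. access dog: MISS, evict rat(c=1). Cache: [bat(c=1) dog(c=1) plum(c=2) cherry(c=3) kiwi(c=3) ant(c=4)]
  16. access ant: HIT, count now 5. Cache: [bat(c=1) dog(c=1) plum(c=2) cherry(c=3) kiwi(c=3) ant(c=5)]
  17. access kiwi: HIT, count now 4. Cache: [bat(c=1) dog(c=1) plum(c=2) cherry(c=3) kiwi(c=4) ant(c=5)]
  18. access kiwi: HIT, count now 5. Cache: [bat(c=1) dog(c=1) plum(c=2) cherry(c=3) ant(c=5) kiwi(c=5)]
  19. access kiwi: HIT, count now 6. Cache: [bat(c=1) dog(c=1) plum(c=2) cherry(c=3) ant(c=5) kiwi(c=6)]
  20. access dog: HIT, count now 2. Cache: [bat(c=1) plum(c=2) dog(c=2) cherry(c=3) ant(c=5) kiwi(c=6)]
  21. access kiwi: HIT, count now 7. Cache: [bat(c=1) plum(c=2) dog(c=2) cherry(c=3) ant(c=5) kiwi(c=7)]
  22. access ant: HIT, count now 6. Cache: [bat(c=1) plum(c=2) dog(c=2) cherry(c=3) ant(c=6) kiwi(c=7)]
  23. access kiwi: HIT, count now 8. Cache: [bat(c=1) plum(c=2) dog(c=2) cherry(c=3) ant(c=6) kiwi(c=8)]
  24. access dog: HIT, count now 3. Cache: [bat(c=1) plum(c=2) cherry(c=3) dog(c=3) ant(c=6) kiwi(c=8)]
  25. access cherry: HIT, count now 4. Cache: [bat(c=1) plum(c=2) dog(c=3) cherry(c=4) ant(c=6) kiwi(c=8)]
  26. access peach: MISS, evict bat(c=1). Cache: [peach(c=1) plum(c=2) dog(c=3) cherry(c=4) ant(c=6) kiwi(c=8)]
  27. access bat: MISS, evict peach(c=1). Cache: [bat(c=1) plum(c=2) dog(c=3) cherry(c=4) ant(c=6) kiwi(c=8)]
  28. access kiwi: HIT, count now 9. Cache: [bat(c=1) plum(c=2) dog(c=3) cherry(c=4) ant(c=6) kiwi(c=9)]
Total: 19 hits, 9 misses, 3 evictions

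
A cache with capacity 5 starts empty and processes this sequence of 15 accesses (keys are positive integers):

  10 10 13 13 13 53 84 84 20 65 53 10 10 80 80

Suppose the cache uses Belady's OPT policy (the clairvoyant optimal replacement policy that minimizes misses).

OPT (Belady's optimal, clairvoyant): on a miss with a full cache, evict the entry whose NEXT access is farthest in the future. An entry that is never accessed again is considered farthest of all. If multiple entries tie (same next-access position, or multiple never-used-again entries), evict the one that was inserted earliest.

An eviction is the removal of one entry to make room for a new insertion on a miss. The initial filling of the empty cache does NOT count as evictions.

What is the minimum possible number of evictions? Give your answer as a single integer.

OPT (Belady) simulation (capacity=5):
  1. access 10: MISS. Cache: [10]
  2. access 10: HIT. Next use of 10: step 12. Cache: [10]
  3. access 13: MISS. Cache: [10 13]
  4. access 13: HIT. Next use of 13: step 5. Cache: [10 13]
  5. access 13: HIT. Next use of 13: never. Cache: [10 13]
  6. access 53: MISS. Cache: [10 13 53]
  7. access 84: MISS. Cache: [10 13 53 84]
  8. access 84: HIT. Next use of 84: never. Cache: [10 13 53 84]
  9. access 20: MISS. Cache: [10 13 53 84 20]
  10. access 65: MISS, evict 13 (next use: never). Cache: [10 53 84 20 65]
  11. access 53: HIT. Next use of 53: never. Cache: [10 53 84 20 65]
  12. access 10: HIT. Next use of 10: step 13. Cache: [10 53 84 20 65]
  13. access 10: HIT. Next use of 10: never. Cache: [10 53 84 20 65]
  14. access 80: MISS, evict 10 (next use: never). Cache: [53 84 20 65 80]
  15. access 80: HIT. Next use of 80: never. Cache: [53 84 20 65 80]
Total: 8 hits, 7 misses, 2 evictions

Answer: 2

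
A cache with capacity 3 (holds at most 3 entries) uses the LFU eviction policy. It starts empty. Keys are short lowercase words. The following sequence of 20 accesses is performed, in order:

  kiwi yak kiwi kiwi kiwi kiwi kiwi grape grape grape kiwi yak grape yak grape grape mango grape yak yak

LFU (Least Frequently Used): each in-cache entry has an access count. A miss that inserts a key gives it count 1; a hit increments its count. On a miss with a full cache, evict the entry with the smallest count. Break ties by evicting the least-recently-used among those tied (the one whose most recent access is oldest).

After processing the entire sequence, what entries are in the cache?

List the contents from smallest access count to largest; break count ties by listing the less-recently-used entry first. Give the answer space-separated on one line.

Answer: yak kiwi grape

Derivation:
LFU simulation (capacity=3):
  1. access kiwi: MISS. Cache: [kiwi(c=1)]
  2. access yak: MISS. Cache: [kiwi(c=1) yak(c=1)]
  3. access kiwi: HIT, count now 2. Cache: [yak(c=1) kiwi(c=2)]
  4. access kiwi: HIT, count now 3. Cache: [yak(c=1) kiwi(c=3)]
  5. access kiwi: HIT, count now 4. Cache: [yak(c=1) kiwi(c=4)]
  6. access kiwi: HIT, count now 5. Cache: [yak(c=1) kiwi(c=5)]
  7. access kiwi: HIT, count now 6. Cache: [yak(c=1) kiwi(c=6)]
  8. access grape: MISS. Cache: [yak(c=1) grape(c=1) kiwi(c=6)]
  9. access grape: HIT, count now 2. Cache: [yak(c=1) grape(c=2) kiwi(c=6)]
  10. access grape: HIT, count now 3. Cache: [yak(c=1) grape(c=3) kiwi(c=6)]
  11. access kiwi: HIT, count now 7. Cache: [yak(c=1) grape(c=3) kiwi(c=7)]
  12. access yak: HIT, count now 2. Cache: [yak(c=2) grape(c=3) kiwi(c=7)]
  13. access grape: HIT, count now 4. Cache: [yak(c=2) grape(c=4) kiwi(c=7)]
  14. access yak: HIT, count now 3. Cache: [yak(c=3) grape(c=4) kiwi(c=7)]
  15. access grape: HIT, count now 5. Cache: [yak(c=3) grape(c=5) kiwi(c=7)]
  16. access grape: HIT, count now 6. Cache: [yak(c=3) grape(c=6) kiwi(c=7)]
  17. access mango: MISS, evict yak(c=3). Cache: [mango(c=1) grape(c=6) kiwi(c=7)]
  18. access grape: HIT, count now 7. Cache: [mango(c=1) kiwi(c=7) grape(c=7)]
  19. access yak: MISS, evict mango(c=1). Cache: [yak(c=1) kiwi(c=7) grape(c=7)]
  20. access yak: HIT, count now 2. Cache: [yak(c=2) kiwi(c=7) grape(c=7)]
Total: 15 hits, 5 misses, 2 evictions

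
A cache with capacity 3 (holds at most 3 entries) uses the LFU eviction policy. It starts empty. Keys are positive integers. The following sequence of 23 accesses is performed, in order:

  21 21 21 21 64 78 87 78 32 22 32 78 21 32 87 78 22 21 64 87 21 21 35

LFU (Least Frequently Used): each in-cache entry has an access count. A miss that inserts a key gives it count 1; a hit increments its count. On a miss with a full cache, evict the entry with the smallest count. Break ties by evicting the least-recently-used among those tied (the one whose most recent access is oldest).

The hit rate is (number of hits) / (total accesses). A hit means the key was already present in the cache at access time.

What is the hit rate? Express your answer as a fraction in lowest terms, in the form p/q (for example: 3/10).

LFU simulation (capacity=3):
  1. access 21: MISS. Cache: [21(c=1)]
  2. access 21: HIT, count now 2. Cache: [21(c=2)]
  3. access 21: HIT, count now 3. Cache: [21(c=3)]
  4. access 21: HIT, count now 4. Cache: [21(c=4)]
  5. access 64: MISS. Cache: [64(c=1) 21(c=4)]
  6. access 78: MISS. Cache: [64(c=1) 78(c=1) 21(c=4)]
  7. access 87: MISS, evict 64(c=1). Cache: [78(c=1) 87(c=1) 21(c=4)]
  8. access 78: HIT, count now 2. Cache: [87(c=1) 78(c=2) 21(c=4)]
  9. access 32: MISS, evict 87(c=1). Cache: [32(c=1) 78(c=2) 21(c=4)]
  10. access 22: MISS, evict 32(c=1). Cache: [22(c=1) 78(c=2) 21(c=4)]
  11. access 32: MISS, evict 22(c=1). Cache: [32(c=1) 78(c=2) 21(c=4)]
  12. access 78: HIT, count now 3. Cache: [32(c=1) 78(c=3) 21(c=4)]
  13. access 21: HIT, count now 5. Cache: [32(c=1) 78(c=3) 21(c=5)]
  14. access 32: HIT, count now 2. Cache: [32(c=2) 78(c=3) 21(c=5)]
  15. access 87: MISS, evict 32(c=2). Cache: [87(c=1) 78(c=3) 21(c=5)]
  16. access 78: HIT, count now 4. Cache: [87(c=1) 78(c=4) 21(c=5)]
  17. access 22: MISS, evict 87(c=1). Cache: [22(c=1) 78(c=4) 21(c=5)]
  18. access 21: HIT, count now 6. Cache: [22(c=1) 78(c=4) 21(c=6)]
  19. access 64: MISS, evict 22(c=1). Cache: [64(c=1) 78(c=4) 21(c=6)]
  20. access 87: MISS, evict 64(c=1). Cache: [87(c=1) 78(c=4) 21(c=6)]
  21. access 21: HIT, count now 7. Cache: [87(c=1) 78(c=4) 21(c=7)]
  22. access 21: HIT, count now 8. Cache: [87(c=1) 78(c=4) 21(c=8)]
  23. access 35: MISS, evict 87(c=1). Cache: [35(c=1) 78(c=4) 21(c=8)]
Total: 11 hits, 12 misses, 9 evictions

Hit rate = 11/23

Answer: 11/23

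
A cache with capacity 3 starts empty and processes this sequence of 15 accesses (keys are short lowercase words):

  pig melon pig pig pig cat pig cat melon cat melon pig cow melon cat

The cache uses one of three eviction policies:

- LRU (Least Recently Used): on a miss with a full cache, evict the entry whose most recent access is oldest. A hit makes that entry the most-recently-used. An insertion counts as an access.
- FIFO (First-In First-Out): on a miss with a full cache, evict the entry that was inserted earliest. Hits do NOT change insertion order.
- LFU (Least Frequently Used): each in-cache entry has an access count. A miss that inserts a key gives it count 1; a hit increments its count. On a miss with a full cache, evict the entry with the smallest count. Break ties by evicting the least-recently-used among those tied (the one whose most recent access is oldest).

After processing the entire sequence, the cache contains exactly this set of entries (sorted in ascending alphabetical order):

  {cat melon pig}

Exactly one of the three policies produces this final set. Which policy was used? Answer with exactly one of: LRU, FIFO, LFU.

Simulating under each policy and comparing final sets:
  LRU: final set = {cat cow melon} -> differs
  FIFO: final set = {cat cow melon} -> differs
  LFU: final set = {cat melon pig} -> MATCHES target
Only LFU produces the target set.

Answer: LFU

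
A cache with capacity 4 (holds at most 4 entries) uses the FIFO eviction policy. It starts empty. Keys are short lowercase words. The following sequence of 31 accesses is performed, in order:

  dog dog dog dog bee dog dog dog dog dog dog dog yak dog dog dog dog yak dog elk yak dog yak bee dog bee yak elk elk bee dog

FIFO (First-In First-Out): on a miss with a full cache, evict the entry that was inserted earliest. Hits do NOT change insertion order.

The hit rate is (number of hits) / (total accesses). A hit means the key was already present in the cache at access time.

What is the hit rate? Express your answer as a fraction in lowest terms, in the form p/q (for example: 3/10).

FIFO simulation (capacity=4):
  1. access dog: MISS. Cache (old->new): [dog]
  2. access dog: HIT. Cache (old->new): [dog]
  3. access dog: HIT. Cache (old->new): [dog]
  4. access dog: HIT. Cache (old->new): [dog]
  5. access bee: MISS. Cache (old->new): [dog bee]
  6. access dog: HIT. Cache (old->new): [dog bee]
  7. access dog: HIT. Cache (old->new): [dog bee]
  8. access dog: HIT. Cache (old->new): [dog bee]
  9. access dog: HIT. Cache (old->new): [dog bee]
  10. access dog: HIT. Cache (old->new): [dog bee]
  11. access dog: HIT. Cache (old->new): [dog bee]
  12. access dog: HIT. Cache (old->new): [dog bee]
  13. access yak: MISS. Cache (old->new): [dog bee yak]
  14. access dog: HIT. Cache (old->new): [dog bee yak]
  15. access dog: HIT. Cache (old->new): [dog bee yak]
  16. access dog: HIT. Cache (old->new): [dog bee yak]
  17. access dog: HIT. Cache (old->new): [dog bee yak]
  18. access yak: HIT. Cache (old->new): [dog bee yak]
  19. access dog: HIT. Cache (old->new): [dog bee yak]
  20. access elk: MISS. Cache (old->new): [dog bee yak elk]
  21. access yak: HIT. Cache (old->new): [dog bee yak elk]
  22. access dog: HIT. Cache (old->new): [dog bee yak elk]
  23. access yak: HIT. Cache (old->new): [dog bee yak elk]
  24. access bee: HIT. Cache (old->new): [dog bee yak elk]
  25. access dog: HIT. Cache (old->new): [dog bee yak elk]
  26. access bee: HIT. Cache (old->new): [dog bee yak elk]
  27. access yak: HIT. Cache (old->new): [dog bee yak elk]
  28. access elk: HIT. Cache (old->new): [dog bee yak elk]
  29. access elk: HIT. Cache (old->new): [dog bee yak elk]
  30. access bee: HIT. Cache (old->new): [dog bee yak elk]
  31. access dog: HIT. Cache (old->new): [dog bee yak elk]
Total: 27 hits, 4 misses, 0 evictions

Hit rate = 27/31

Answer: 27/31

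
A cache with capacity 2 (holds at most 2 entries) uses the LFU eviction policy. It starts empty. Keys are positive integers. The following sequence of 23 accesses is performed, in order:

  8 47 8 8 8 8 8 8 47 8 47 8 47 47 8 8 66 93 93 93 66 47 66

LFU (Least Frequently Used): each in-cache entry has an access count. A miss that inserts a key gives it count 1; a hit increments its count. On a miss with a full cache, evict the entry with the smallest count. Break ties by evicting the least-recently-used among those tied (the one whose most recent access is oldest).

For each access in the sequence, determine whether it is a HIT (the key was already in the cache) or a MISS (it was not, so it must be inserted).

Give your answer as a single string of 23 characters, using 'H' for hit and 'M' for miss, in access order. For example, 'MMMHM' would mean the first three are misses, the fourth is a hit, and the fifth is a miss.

Answer: MMHHHHHHHHHHHHHHMMHHMMM

Derivation:
LFU simulation (capacity=2):
  1. access 8: MISS. Cache: [8(c=1)]
  2. access 47: MISS. Cache: [8(c=1) 47(c=1)]
  3. access 8: HIT, count now 2. Cache: [47(c=1) 8(c=2)]
  4. access 8: HIT, count now 3. Cache: [47(c=1) 8(c=3)]
  5. access 8: HIT, count now 4. Cache: [47(c=1) 8(c=4)]
  6. access 8: HIT, count now 5. Cache: [47(c=1) 8(c=5)]
  7. access 8: HIT, count now 6. Cache: [47(c=1) 8(c=6)]
  8. access 8: HIT, count now 7. Cache: [47(c=1) 8(c=7)]
  9. access 47: HIT, count now 2. Cache: [47(c=2) 8(c=7)]
  10. access 8: HIT, count now 8. Cache: [47(c=2) 8(c=8)]
  11. access 47: HIT, count now 3. Cache: [47(c=3) 8(c=8)]
  12. access 8: HIT, count now 9. Cache: [47(c=3) 8(c=9)]
  13. access 47: HIT, count now 4. Cache: [47(c=4) 8(c=9)]
  14. access 47: HIT, count now 5. Cache: [47(c=5) 8(c=9)]
  15. access 8: HIT, count now 10. Cache: [47(c=5) 8(c=10)]
  16. access 8: HIT, count now 11. Cache: [47(c=5) 8(c=11)]
  17. access 66: MISS, evict 47(c=5). Cache: [66(c=1) 8(c=11)]
  18. access 93: MISS, evict 66(c=1). Cache: [93(c=1) 8(c=11)]
  19. access 93: HIT, count now 2. Cache: [93(c=2) 8(c=11)]
  20. access 93: HIT, count now 3. Cache: [93(c=3) 8(c=11)]
  21. access 66: MISS, evict 93(c=3). Cache: [66(c=1) 8(c=11)]
  22. access 47: MISS, evict 66(c=1). Cache: [47(c=1) 8(c=11)]
  23. access 66: MISS, evict 47(c=1). Cache: [66(c=1) 8(c=11)]
Total: 16 hits, 7 misses, 5 evictions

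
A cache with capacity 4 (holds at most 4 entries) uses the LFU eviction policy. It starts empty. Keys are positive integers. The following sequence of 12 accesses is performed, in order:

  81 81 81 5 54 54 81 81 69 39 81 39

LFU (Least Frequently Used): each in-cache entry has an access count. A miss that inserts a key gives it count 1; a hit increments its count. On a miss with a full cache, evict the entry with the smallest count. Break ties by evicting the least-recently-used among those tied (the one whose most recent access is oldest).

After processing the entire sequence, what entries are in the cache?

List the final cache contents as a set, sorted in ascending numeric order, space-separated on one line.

LFU simulation (capacity=4):
  1. access 81: MISS. Cache: [81(c=1)]
  2. access 81: HIT, count now 2. Cache: [81(c=2)]
  3. access 81: HIT, count now 3. Cache: [81(c=3)]
  4. access 5: MISS. Cache: [5(c=1) 81(c=3)]
  5. access 54: MISS. Cache: [5(c=1) 54(c=1) 81(c=3)]
  6. access 54: HIT, count now 2. Cache: [5(c=1) 54(c=2) 81(c=3)]
  7. access 81: HIT, count now 4. Cache: [5(c=1) 54(c=2) 81(c=4)]
  8. access 81: HIT, count now 5. Cache: [5(c=1) 54(c=2) 81(c=5)]
  9. access 69: MISS. Cache: [5(c=1) 69(c=1) 54(c=2) 81(c=5)]
  10. access 39: MISS, evict 5(c=1). Cache: [69(c=1) 39(c=1) 54(c=2) 81(c=5)]
  11. access 81: HIT, count now 6. Cache: [69(c=1) 39(c=1) 54(c=2) 81(c=6)]
  12. access 39: HIT, count now 2. Cache: [69(c=1) 54(c=2) 39(c=2) 81(c=6)]
Total: 7 hits, 5 misses, 1 evictions

Answer: 39 54 69 81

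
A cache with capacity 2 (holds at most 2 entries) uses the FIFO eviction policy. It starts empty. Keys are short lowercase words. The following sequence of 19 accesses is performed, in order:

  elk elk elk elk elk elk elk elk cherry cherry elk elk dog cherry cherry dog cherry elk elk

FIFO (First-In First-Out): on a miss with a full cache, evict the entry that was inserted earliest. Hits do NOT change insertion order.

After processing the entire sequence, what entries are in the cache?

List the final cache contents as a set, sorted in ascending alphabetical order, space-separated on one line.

Answer: dog elk

Derivation:
FIFO simulation (capacity=2):
  1. access elk: MISS. Cache (old->new): [elk]
  2. access elk: HIT. Cache (old->new): [elk]
  3. access elk: HIT. Cache (old->new): [elk]
  4. access elk: HIT. Cache (old->new): [elk]
  5. access elk: HIT. Cache (old->new): [elk]
  6. access elk: HIT. Cache (old->new): [elk]
  7. access elk: HIT. Cache (old->new): [elk]
  8. access elk: HIT. Cache (old->new): [elk]
  9. access cherry: MISS. Cache (old->new): [elk cherry]
  10. access cherry: HIT. Cache (old->new): [elk cherry]
  11. access elk: HIT. Cache (old->new): [elk cherry]
  12. access elk: HIT. Cache (old->new): [elk cherry]
  13. access dog: MISS, evict elk. Cache (old->new): [cherry dog]
  14. access cherry: HIT. Cache (old->new): [cherry dog]
  15. access cherry: HIT. Cache (old->new): [cherry dog]
  16. access dog: HIT. Cache (old->new): [cherry dog]
  17. access cherry: HIT. Cache (old->new): [cherry dog]
  18. access elk: MISS, evict cherry. Cache (old->new): [dog elk]
  19. access elk: HIT. Cache (old->new): [dog elk]
Total: 15 hits, 4 misses, 2 evictions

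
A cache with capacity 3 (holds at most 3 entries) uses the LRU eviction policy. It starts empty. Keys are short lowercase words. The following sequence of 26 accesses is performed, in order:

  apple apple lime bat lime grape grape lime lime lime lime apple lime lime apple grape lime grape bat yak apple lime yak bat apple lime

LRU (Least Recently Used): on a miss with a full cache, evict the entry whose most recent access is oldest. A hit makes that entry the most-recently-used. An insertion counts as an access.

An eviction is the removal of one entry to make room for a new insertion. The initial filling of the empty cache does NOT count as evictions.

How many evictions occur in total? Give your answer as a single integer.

LRU simulation (capacity=3):
  1. access apple: MISS. Cache (LRU->MRU): [apple]
  2. access apple: HIT. Cache (LRU->MRU): [apple]
  3. access lime: MISS. Cache (LRU->MRU): [apple lime]
  4. access bat: MISS. Cache (LRU->MRU): [apple lime bat]
  5. access lime: HIT. Cache (LRU->MRU): [apple bat lime]
  6. access grape: MISS, evict apple. Cache (LRU->MRU): [bat lime grape]
  7. access grape: HIT. Cache (LRU->MRU): [bat lime grape]
  8. access lime: HIT. Cache (LRU->MRU): [bat grape lime]
  9. access lime: HIT. Cache (LRU->MRU): [bat grape lime]
  10. access lime: HIT. Cache (LRU->MRU): [bat grape lime]
  11. access lime: HIT. Cache (LRU->MRU): [bat grape lime]
  12. access apple: MISS, evict bat. Cache (LRU->MRU): [grape lime apple]
  13. access lime: HIT. Cache (LRU->MRU): [grape apple lime]
  14. access lime: HIT. Cache (LRU->MRU): [grape apple lime]
  15. access apple: HIT. Cache (LRU->MRU): [grape lime apple]
  16. access grape: HIT. Cache (LRU->MRU): [lime apple grape]
  17. access lime: HIT. Cache (LRU->MRU): [apple grape lime]
  18. access grape: HIT. Cache (LRU->MRU): [apple lime grape]
  19. access bat: MISS, evict apple. Cache (LRU->MRU): [lime grape bat]
  20. access yak: MISS, evict lime. Cache (LRU->MRU): [grape bat yak]
  21. access apple: MISS, evict grape. Cache (LRU->MRU): [bat yak apple]
  22. access lime: MISS, evict bat. Cache (LRU->MRU): [yak apple lime]
  23. access yak: HIT. Cache (LRU->MRU): [apple lime yak]
  24. access bat: MISS, evict apple. Cache (LRU->MRU): [lime yak bat]
  25. access apple: MISS, evict lime. Cache (LRU->MRU): [yak bat apple]
  26. access lime: MISS, evict yak. Cache (LRU->MRU): [bat apple lime]
Total: 14 hits, 12 misses, 9 evictions

Answer: 9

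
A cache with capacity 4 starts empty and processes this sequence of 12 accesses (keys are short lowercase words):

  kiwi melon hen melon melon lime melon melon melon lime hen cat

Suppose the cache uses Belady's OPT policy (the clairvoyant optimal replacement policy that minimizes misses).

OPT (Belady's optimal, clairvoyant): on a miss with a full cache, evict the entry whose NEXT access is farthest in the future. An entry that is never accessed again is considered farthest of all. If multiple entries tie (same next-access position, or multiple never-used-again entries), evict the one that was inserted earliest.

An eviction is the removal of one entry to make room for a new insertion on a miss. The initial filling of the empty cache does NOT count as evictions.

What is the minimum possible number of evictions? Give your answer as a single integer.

OPT (Belady) simulation (capacity=4):
  1. access kiwi: MISS. Cache: [kiwi]
  2. access melon: MISS. Cache: [kiwi melon]
  3. access hen: MISS. Cache: [kiwi melon hen]
  4. access melon: HIT. Next use of melon: step 5. Cache: [kiwi melon hen]
  5. access melon: HIT. Next use of melon: step 7. Cache: [kiwi melon hen]
  6. access lime: MISS. Cache: [kiwi melon hen lime]
  7. access melon: HIT. Next use of melon: step 8. Cache: [kiwi melon hen lime]
  8. access melon: HIT. Next use of melon: step 9. Cache: [kiwi melon hen lime]
  9. access melon: HIT. Next use of melon: never. Cache: [kiwi melon hen lime]
  10. access lime: HIT. Next use of lime: never. Cache: [kiwi melon hen lime]
  11. access hen: HIT. Next use of hen: never. Cache: [kiwi melon hen lime]
  12. access cat: MISS, evict kiwi (next use: never). Cache: [melon hen lime cat]
Total: 7 hits, 5 misses, 1 evictions

Answer: 1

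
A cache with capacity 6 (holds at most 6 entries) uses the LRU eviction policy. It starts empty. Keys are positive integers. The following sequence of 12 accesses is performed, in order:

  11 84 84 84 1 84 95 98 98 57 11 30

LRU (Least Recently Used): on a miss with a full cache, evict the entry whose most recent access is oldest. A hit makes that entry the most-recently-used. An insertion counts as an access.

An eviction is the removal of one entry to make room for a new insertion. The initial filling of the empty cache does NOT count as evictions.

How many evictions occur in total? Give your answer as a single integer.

LRU simulation (capacity=6):
  1. access 11: MISS. Cache (LRU->MRU): [11]
  2. access 84: MISS. Cache (LRU->MRU): [11 84]
  3. access 84: HIT. Cache (LRU->MRU): [11 84]
  4. access 84: HIT. Cache (LRU->MRU): [11 84]
  5. access 1: MISS. Cache (LRU->MRU): [11 84 1]
  6. access 84: HIT. Cache (LRU->MRU): [11 1 84]
  7. access 95: MISS. Cache (LRU->MRU): [11 1 84 95]
  8. access 98: MISS. Cache (LRU->MRU): [11 1 84 95 98]
  9. access 98: HIT. Cache (LRU->MRU): [11 1 84 95 98]
  10. access 57: MISS. Cache (LRU->MRU): [11 1 84 95 98 57]
  11. access 11: HIT. Cache (LRU->MRU): [1 84 95 98 57 11]
  12. access 30: MISS, evict 1. Cache (LRU->MRU): [84 95 98 57 11 30]
Total: 5 hits, 7 misses, 1 evictions

Answer: 1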